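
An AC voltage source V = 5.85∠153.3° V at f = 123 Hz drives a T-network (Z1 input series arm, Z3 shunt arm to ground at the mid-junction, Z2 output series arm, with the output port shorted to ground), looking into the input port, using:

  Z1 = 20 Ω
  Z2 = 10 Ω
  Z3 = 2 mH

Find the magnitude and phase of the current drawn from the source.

Step 1 — Angular frequency: ω = 2π·f = 2π·123 = 772.8 rad/s.
Step 2 — Component impedances:
  Z1: Z = R = 20 Ω
  Z2: Z = R = 10 Ω
  Z3: Z = jωL = j·772.8·0.002 = 0 + j1.546 Ω
Step 3 — With the output port shorted to ground, the output series arm Z2 runs from the junction to ground; the shunt arm Z3 also runs from the junction to ground. They appear in parallel: Z3 || Z2 = 0.2333 + j1.51 Ω.
Step 4 — Series with input arm Z1: Z_in = Z1 + (Z3 || Z2) = 20.23 + j1.51 Ω = 20.29∠4.3° Ω.
Step 5 — Source phasor: V = 5.85∠153.3° V = -5.226 + j2.629 V.
Step 6 — Ohm's law: I = V / Z_total = (-5.226 + j2.629) / (20.23 + j1.51) = -0.2472 + j0.1484 A.
Step 7 — Convert to polar: |I| = 0.2883 A, ∠I = 149.0°.

I = 0.2883∠149.0° A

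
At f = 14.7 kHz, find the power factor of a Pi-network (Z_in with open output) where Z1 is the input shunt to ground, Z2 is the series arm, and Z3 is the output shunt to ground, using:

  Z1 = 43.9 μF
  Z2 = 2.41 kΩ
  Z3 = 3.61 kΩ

Step 1 — Angular frequency: ω = 2π·f = 2π·1.47e+04 = 9.236e+04 rad/s.
Step 2 — Component impedances:
  Z1: Z = 1/(jωC) = -j/(ω·C) = 0 - j0.2466 Ω
  Z2: Z = R = 2410 Ω
  Z3: Z = R = 3610 Ω
Step 3 — With open output, the series arm Z2 and the output shunt Z3 appear in series to ground: Z2 + Z3 = 6020 Ω.
Step 4 — Parallel with input shunt Z1: Z_in = Z1 || (Z2 + Z3) = 1.01e-05 - j0.2466 Ω = 0.2466∠-90.0° Ω.
Step 5 — Power factor: PF = cos(φ) = Re(Z)/|Z| = 1.0104e-05/0.24663 = 4.097e-05.
Step 6 — Type: Im(Z) = -0.2466 ⇒ leading (phase φ = -90.0°).

PF = 4.097e-05 (leading, φ = -90.0°)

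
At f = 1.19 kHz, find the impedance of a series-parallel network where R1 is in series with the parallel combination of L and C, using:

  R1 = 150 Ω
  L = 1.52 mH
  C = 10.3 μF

Step 1 — Angular frequency: ω = 2π·f = 2π·1190 = 7477 rad/s.
Step 2 — Component impedances:
  R1: Z = R = 150 Ω
  L: Z = jωL = j·7477·0.00152 = 0 + j11.37 Ω
  C: Z = 1/(jωC) = -j/(ω·C) = 0 - j12.98 Ω
Step 3 — Parallel branch: L || C = 1/(1/L + 1/C) = 0 + j91.11 Ω.
Step 4 — Series with R1: Z_total = R1 + (L || C) = 150 + j91.11 Ω = 175.5∠31.3° Ω.

Z = 150 + j91.11 Ω = 175.5∠31.3° Ω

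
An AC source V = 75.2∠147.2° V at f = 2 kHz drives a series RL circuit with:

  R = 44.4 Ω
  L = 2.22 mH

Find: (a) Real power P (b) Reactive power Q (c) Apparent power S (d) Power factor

Step 1 — Angular frequency: ω = 2π·f = 2π·2000 = 1.257e+04 rad/s.
Step 2 — Component impedances:
  R: Z = R = 44.4 Ω
  L: Z = jωL = j·1.257e+04·0.00222 = 0 + j27.9 Ω
Step 3 — Series combination: Z_total = R + L = 44.4 + j27.9 Ω = 52.44∠32.1° Ω.
Step 4 — Source phasor: V = 75.2∠147.2° V = -63.21 + j40.74 V.
Step 5 — Current: I = V / Z = -0.6074 + j1.299 A = 1.434∠115.1° A.
Step 6 — Complex power: S = V·I* = 91.32 + j57.38 VA.
Step 7 — Real power: P = Re(S) = 91.32 W.
Step 8 — Reactive power: Q = Im(S) = 57.38 VAR.
Step 9 — Apparent power: |S| = 107.8 VA.
Step 10 — Power factor: PF = P/|S| = 0.8467 (lagging).

(a) P = 91.32 W  (b) Q = 57.38 VAR  (c) S = 107.8 VA  (d) PF = 0.8467 (lagging)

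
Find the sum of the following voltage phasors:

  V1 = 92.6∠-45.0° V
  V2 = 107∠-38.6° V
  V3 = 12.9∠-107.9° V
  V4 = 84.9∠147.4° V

Step 1 — Convert each phasor to rectangular form:
  V1 = 92.6·(cos(-45.0°) + j·sin(-45.0°)) = 65.48 - j65.48 V
  V2 = 107·(cos(-38.6°) + j·sin(-38.6°)) = 83.62 - j66.76 V
  V3 = 12.9·(cos(-107.9°) + j·sin(-107.9°)) = -3.965 - j12.28 V
  V4 = 84.9·(cos(147.4°) + j·sin(147.4°)) = -71.52 + j45.74 V
Step 2 — Sum components: V_total = 73.61 - j98.77 V.
Step 3 — Convert to polar: |V_total| = 123.2 V, ∠V_total = -53.3°.

V_total = 123.2∠-53.3° V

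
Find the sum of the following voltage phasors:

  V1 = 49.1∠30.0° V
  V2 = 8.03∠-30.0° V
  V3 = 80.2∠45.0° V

Step 1 — Convert each phasor to rectangular form:
  V1 = 49.1·(cos(30.0°) + j·sin(30.0°)) = 42.52 + j24.55 V
  V2 = 8.03·(cos(-30.0°) + j·sin(-30.0°)) = 6.954 - j4.015 V
  V3 = 80.2·(cos(45.0°) + j·sin(45.0°)) = 56.71 + j56.71 V
Step 2 — Sum components: V_total = 106.2 + j77.24 V.
Step 3 — Convert to polar: |V_total| = 131.3 V, ∠V_total = 36.0°.

V_total = 131.3∠36.0° V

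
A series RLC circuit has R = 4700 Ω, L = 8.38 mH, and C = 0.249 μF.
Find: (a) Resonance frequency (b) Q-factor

Step 1 — Resonance condition Im(Z)=0 gives ω₀ = 1/√(LC).
Step 2 — ω₀ = 1/√(0.00838·2.49e-07) = 2.189e+04 rad/s.
Step 3 — f₀ = ω₀/(2π) = 3484 Hz.
Step 4 — Series Q: Q = ω₀L/R = 2.189e+04·0.00838/4700 = 0.03903.

(a) f₀ = 3484 Hz  (b) Q = 0.03903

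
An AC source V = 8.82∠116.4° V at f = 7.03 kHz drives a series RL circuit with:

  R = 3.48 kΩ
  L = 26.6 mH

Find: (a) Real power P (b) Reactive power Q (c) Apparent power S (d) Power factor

Step 1 — Angular frequency: ω = 2π·f = 2π·7030 = 4.417e+04 rad/s.
Step 2 — Component impedances:
  R: Z = R = 3480 Ω
  L: Z = jωL = j·4.417e+04·0.0266 = 0 + j1175 Ω
Step 3 — Series combination: Z_total = R + L = 3480 + j1175 Ω = 3673∠18.7° Ω.
Step 4 — Source phasor: V = 8.82∠116.4° V = -3.922 + j7.9 V.
Step 5 — Current: I = V / Z = -0.0003236 + j0.002379 A = 0.002401∠97.7° A.
Step 6 — Complex power: S = V·I* = 0.02007 + j0.006775 VA.
Step 7 — Real power: P = Re(S) = 0.02007 W.
Step 8 — Reactive power: Q = Im(S) = 0.006775 VAR.
Step 9 — Apparent power: |S| = 0.02118 VA.
Step 10 — Power factor: PF = P/|S| = 0.9475 (lagging).

(a) P = 0.02007 W  (b) Q = 0.006775 VAR  (c) S = 0.02118 VA  (d) PF = 0.9475 (lagging)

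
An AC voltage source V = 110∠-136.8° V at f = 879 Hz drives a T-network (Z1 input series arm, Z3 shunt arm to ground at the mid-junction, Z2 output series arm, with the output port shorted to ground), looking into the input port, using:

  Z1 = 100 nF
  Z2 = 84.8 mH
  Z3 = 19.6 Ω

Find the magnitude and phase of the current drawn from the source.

Step 1 — Angular frequency: ω = 2π·f = 2π·879 = 5523 rad/s.
Step 2 — Component impedances:
  Z1: Z = 1/(jωC) = -j/(ω·C) = 0 - j1811 Ω
  Z2: Z = jωL = j·5523·0.0848 = 0 + j468.3 Ω
  Z3: Z = R = 19.6 Ω
Step 3 — With the output port shorted to ground, the output series arm Z2 runs from the junction to ground; the shunt arm Z3 also runs from the junction to ground. They appear in parallel: Z3 || Z2 = 19.57 + j0.8188 Ω.
Step 4 — Series with input arm Z1: Z_in = Z1 + (Z3 || Z2) = 19.57 - j1810 Ω = 1810∠-89.4° Ω.
Step 5 — Source phasor: V = 110∠-136.8° V = -80.19 - j75.3 V.
Step 6 — Ohm's law: I = V / Z_total = (-80.19 - j75.3) / (19.57 - j1810) = 0.04112 - j0.04475 A.
Step 7 — Convert to polar: |I| = 0.06078 A, ∠I = -47.4°.

I = 0.06078∠-47.4° A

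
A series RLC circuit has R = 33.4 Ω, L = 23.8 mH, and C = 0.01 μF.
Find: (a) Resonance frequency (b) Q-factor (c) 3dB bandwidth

Step 1 — Resonance condition Im(Z)=0 gives ω₀ = 1/√(LC).
Step 2 — ω₀ = 1/√(0.0238·1e-08) = 6.482e+04 rad/s.
Step 3 — f₀ = ω₀/(2π) = 1.032e+04 Hz.
Step 4 — Series Q: Q = ω₀L/R = 6.482e+04·0.0238/33.4 = 46.19.
Step 5 — 3dB bandwidth: Δω = ω₀/Q = 1403 rad/s; BW = Δω/(2π) = 223.4 Hz.

(a) f₀ = 1.032e+04 Hz  (b) Q = 46.19  (c) BW = 223.4 Hz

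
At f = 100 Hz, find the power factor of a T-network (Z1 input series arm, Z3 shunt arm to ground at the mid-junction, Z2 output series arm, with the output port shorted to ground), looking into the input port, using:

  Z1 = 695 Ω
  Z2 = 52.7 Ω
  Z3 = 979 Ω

Step 1 — Angular frequency: ω = 2π·f = 2π·100 = 628.3 rad/s.
Step 2 — Component impedances:
  Z1: Z = R = 695 Ω
  Z2: Z = R = 52.7 Ω
  Z3: Z = R = 979 Ω
Step 3 — With the output port shorted to ground, the output series arm Z2 runs from the junction to ground; the shunt arm Z3 also runs from the junction to ground. They appear in parallel: Z3 || Z2 = 50.01 Ω.
Step 4 — Series with input arm Z1: Z_in = Z1 + (Z3 || Z2) = 745 Ω = 745∠0.0° Ω.
Step 5 — Power factor: PF = cos(φ) = Re(Z)/|Z| = 745/745 = 1.
Step 6 — Type: Im(Z) = 0 ⇒ unity (phase φ = 0.0°).

PF = 1 (unity, φ = 0.0°)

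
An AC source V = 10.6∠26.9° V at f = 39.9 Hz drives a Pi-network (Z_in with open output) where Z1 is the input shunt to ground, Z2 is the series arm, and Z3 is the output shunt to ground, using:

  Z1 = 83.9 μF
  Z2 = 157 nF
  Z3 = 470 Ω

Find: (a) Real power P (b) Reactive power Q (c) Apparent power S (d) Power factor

Step 1 — Angular frequency: ω = 2π·f = 2π·39.9 = 250.7 rad/s.
Step 2 — Component impedances:
  Z1: Z = 1/(jωC) = -j/(ω·C) = 0 - j47.54 Ω
  Z2: Z = 1/(jωC) = -j/(ω·C) = 0 - j2.541e+04 Ω
  Z3: Z = R = 470 Ω
Step 3 — With open output, the series arm Z2 and the output shunt Z3 appear in series to ground: Z2 + Z3 = 470 - j2.541e+04 Ω.
Step 4 — Parallel with input shunt Z1: Z_in = Z1 || (Z2 + Z3) = 0.001639 - j47.45 Ω = 47.45∠-90.0° Ω.
Step 5 — Source phasor: V = 10.6∠26.9° V = 9.453 + j4.796 V.
Step 6 — Current: I = V / Z = -0.1011 + j0.1992 A = 0.2234∠116.9° A.
Step 7 — Complex power: S = V·I* = 8.178e-05 - j2.368 VA.
Step 8 — Real power: P = Re(S) = 8.178e-05 W.
Step 9 — Reactive power: Q = Im(S) = -2.368 VAR.
Step 10 — Apparent power: |S| = 2.368 VA.
Step 11 — Power factor: PF = P/|S| = 3.454e-05 (leading).

(a) P = 8.178e-05 W  (b) Q = -2.368 VAR  (c) S = 2.368 VA  (d) PF = 3.454e-05 (leading)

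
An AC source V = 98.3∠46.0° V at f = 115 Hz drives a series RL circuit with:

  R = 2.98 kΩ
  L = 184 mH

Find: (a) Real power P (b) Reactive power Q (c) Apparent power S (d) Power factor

Step 1 — Angular frequency: ω = 2π·f = 2π·115 = 722.6 rad/s.
Step 2 — Component impedances:
  R: Z = R = 2980 Ω
  L: Z = jωL = j·722.6·0.184 = 0 + j133 Ω
Step 3 — Series combination: Z_total = R + L = 2980 + j133 Ω = 2983∠2.6° Ω.
Step 4 — Source phasor: V = 98.3∠46.0° V = 68.28 + j70.71 V.
Step 5 — Current: I = V / Z = 0.02393 + j0.02266 A = 0.03295∠43.4° A.
Step 6 — Complex power: S = V·I* = 3.236 + j0.1444 VA.
Step 7 — Real power: P = Re(S) = 3.236 W.
Step 8 — Reactive power: Q = Im(S) = 0.1444 VAR.
Step 9 — Apparent power: |S| = 3.239 VA.
Step 10 — Power factor: PF = P/|S| = 0.999 (lagging).

(a) P = 3.236 W  (b) Q = 0.1444 VAR  (c) S = 3.239 VA  (d) PF = 0.999 (lagging)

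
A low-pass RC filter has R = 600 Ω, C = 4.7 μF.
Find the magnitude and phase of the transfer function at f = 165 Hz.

Step 1 — Angular frequency: ω = 2π·165 = 1037 rad/s.
Step 2 — Transfer function: H(jω) = 1/(1 + jωRC).
Step 3 — Denominator: 1 + jωRC = 1 + j·1037·600·4.7e-06 = 1 + j2.924.
Step 4 — H = 0.1047 - j0.3062.
Step 5 — Magnitude: |H| = 0.3236 (-9.8 dB); phase: φ = -71.1°.

|H| = 0.3236 (-9.8 dB), φ = -71.1°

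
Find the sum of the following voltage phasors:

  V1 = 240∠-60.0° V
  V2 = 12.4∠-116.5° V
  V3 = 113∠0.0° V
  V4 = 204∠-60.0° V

Step 1 — Convert each phasor to rectangular form:
  V1 = 240·(cos(-60.0°) + j·sin(-60.0°)) = 120 - j207.8 V
  V2 = 12.4·(cos(-116.5°) + j·sin(-116.5°)) = -5.533 - j11.1 V
  V3 = 113·(cos(0.0°) + j·sin(0.0°)) = 113 V
  V4 = 204·(cos(-60.0°) + j·sin(-60.0°)) = 102 - j176.7 V
Step 2 — Sum components: V_total = 329.5 - j395.6 V.
Step 3 — Convert to polar: |V_total| = 514.8 V, ∠V_total = -50.2°.

V_total = 514.8∠-50.2° V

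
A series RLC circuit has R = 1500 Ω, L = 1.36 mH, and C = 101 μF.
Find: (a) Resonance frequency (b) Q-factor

Step 1 — Resonance condition Im(Z)=0 gives ω₀ = 1/√(LC).
Step 2 — ω₀ = 1/√(0.00136·0.000101) = 2698 rad/s.
Step 3 — f₀ = ω₀/(2π) = 429.4 Hz.
Step 4 — Series Q: Q = ω₀L/R = 2698·0.00136/1500 = 0.002446.

(a) f₀ = 429.4 Hz  (b) Q = 0.002446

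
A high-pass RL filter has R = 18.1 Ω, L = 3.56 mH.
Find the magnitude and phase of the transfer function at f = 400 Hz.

Step 1 — Angular frequency: ω = 2π·400 = 2513 rad/s.
Step 2 — Transfer function: H(jω) = jωL/(R + jωL).
Step 3 — Numerator jωL = j·8.947; denominator R + jωL = 18.1 + j8.947.
Step 4 — H = 0.1964 + j0.3973.
Step 5 — Magnitude: |H| = 0.4431 (-7.1 dB); phase: φ = 63.7°.

|H| = 0.4431 (-7.1 dB), φ = 63.7°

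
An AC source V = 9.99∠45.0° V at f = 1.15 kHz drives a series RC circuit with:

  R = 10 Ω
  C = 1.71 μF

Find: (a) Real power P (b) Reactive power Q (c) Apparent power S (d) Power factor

Step 1 — Angular frequency: ω = 2π·f = 2π·1150 = 7226 rad/s.
Step 2 — Component impedances:
  R: Z = R = 10 Ω
  C: Z = 1/(jωC) = -j/(ω·C) = 0 - j80.93 Ω
Step 3 — Series combination: Z_total = R + C = 10 - j80.93 Ω = 81.55∠-83.0° Ω.
Step 4 — Source phasor: V = 9.99∠45.0° V = 7.064 + j7.064 V.
Step 5 — Current: I = V / Z = -0.07535 + j0.09659 A = 0.1225∠128.0° A.
Step 6 — Complex power: S = V·I* = 0.1501 - j1.215 VA.
Step 7 — Real power: P = Re(S) = 0.1501 W.
Step 8 — Reactive power: Q = Im(S) = -1.215 VAR.
Step 9 — Apparent power: |S| = 1.224 VA.
Step 10 — Power factor: PF = P/|S| = 0.1226 (leading).

(a) P = 0.1501 W  (b) Q = -1.215 VAR  (c) S = 1.224 VA  (d) PF = 0.1226 (leading)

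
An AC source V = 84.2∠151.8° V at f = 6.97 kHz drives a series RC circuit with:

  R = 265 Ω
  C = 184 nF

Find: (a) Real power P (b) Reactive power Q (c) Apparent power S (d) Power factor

Step 1 — Angular frequency: ω = 2π·f = 2π·6970 = 4.379e+04 rad/s.
Step 2 — Component impedances:
  R: Z = R = 265 Ω
  C: Z = 1/(jωC) = -j/(ω·C) = 0 - j124.1 Ω
Step 3 — Series combination: Z_total = R + C = 265 - j124.1 Ω = 292.6∠-25.1° Ω.
Step 4 — Source phasor: V = 84.2∠151.8° V = -74.21 + j39.79 V.
Step 5 — Current: I = V / Z = -0.2873 + j0.01559 A = 0.2877∠176.9° A.
Step 6 — Complex power: S = V·I* = 21.94 - j10.28 VA.
Step 7 — Real power: P = Re(S) = 21.94 W.
Step 8 — Reactive power: Q = Im(S) = -10.28 VAR.
Step 9 — Apparent power: |S| = 24.23 VA.
Step 10 — Power factor: PF = P/|S| = 0.9056 (leading).

(a) P = 21.94 W  (b) Q = -10.28 VAR  (c) S = 24.23 VA  (d) PF = 0.9056 (leading)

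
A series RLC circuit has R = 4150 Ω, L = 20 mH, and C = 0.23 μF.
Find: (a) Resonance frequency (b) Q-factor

Step 1 — Resonance condition Im(Z)=0 gives ω₀ = 1/√(LC).
Step 2 — ω₀ = 1/√(0.02·2.3e-07) = 1.474e+04 rad/s.
Step 3 — f₀ = ω₀/(2π) = 2347 Hz.
Step 4 — Series Q: Q = ω₀L/R = 1.474e+04·0.02/4150 = 0.07106.

(a) f₀ = 2347 Hz  (b) Q = 0.07106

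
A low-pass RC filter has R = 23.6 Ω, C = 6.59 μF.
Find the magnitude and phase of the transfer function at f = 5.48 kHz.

Step 1 — Angular frequency: ω = 2π·5480 = 3.443e+04 rad/s.
Step 2 — Transfer function: H(jω) = 1/(1 + jωRC).
Step 3 — Denominator: 1 + jωRC = 1 + j·3.443e+04·23.6·6.59e-06 = 1 + j5.355.
Step 4 — H = 0.0337 - j0.1804.
Step 5 — Magnitude: |H| = 0.1836 (-14.7 dB); phase: φ = -79.4°.

|H| = 0.1836 (-14.7 dB), φ = -79.4°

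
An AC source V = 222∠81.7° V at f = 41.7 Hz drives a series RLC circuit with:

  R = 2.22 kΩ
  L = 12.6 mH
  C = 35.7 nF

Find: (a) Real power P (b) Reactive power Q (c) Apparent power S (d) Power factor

Step 1 — Angular frequency: ω = 2π·f = 2π·41.7 = 262 rad/s.
Step 2 — Component impedances:
  R: Z = R = 2220 Ω
  L: Z = jωL = j·262·0.0126 = 0 + j3.301 Ω
  C: Z = 1/(jωC) = -j/(ω·C) = 0 - j1.069e+05 Ω
Step 3 — Series combination: Z_total = R + L + C = 2220 - j1.069e+05 Ω = 1.069e+05∠-88.8° Ω.
Step 4 — Source phasor: V = 222∠81.7° V = 32.05 + j219.7 V.
Step 5 — Current: I = V / Z = -0.002048 + j0.0003423 A = 0.002076∠170.5° A.
Step 6 — Complex power: S = V·I* = 0.009569 - j0.4608 VA.
Step 7 — Real power: P = Re(S) = 0.009569 W.
Step 8 — Reactive power: Q = Im(S) = -0.4608 VAR.
Step 9 — Apparent power: |S| = 0.4609 VA.
Step 10 — Power factor: PF = P/|S| = 0.02076 (leading).

(a) P = 0.009569 W  (b) Q = -0.4608 VAR  (c) S = 0.4609 VA  (d) PF = 0.02076 (leading)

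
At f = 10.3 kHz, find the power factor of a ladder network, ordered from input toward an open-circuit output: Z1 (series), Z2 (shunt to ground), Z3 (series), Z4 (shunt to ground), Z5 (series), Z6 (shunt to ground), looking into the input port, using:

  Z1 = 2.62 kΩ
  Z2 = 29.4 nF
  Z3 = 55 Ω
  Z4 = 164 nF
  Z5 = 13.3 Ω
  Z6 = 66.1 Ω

Step 1 — Angular frequency: ω = 2π·f = 2π·1.03e+04 = 6.472e+04 rad/s.
Step 2 — Component impedances:
  Z1: Z = R = 2620 Ω
  Z2: Z = 1/(jωC) = -j/(ω·C) = 0 - j525.6 Ω
  Z3: Z = R = 55 Ω
  Z4: Z = 1/(jωC) = -j/(ω·C) = 0 - j94.22 Ω
  Z5: Z = R = 13.3 Ω
  Z6: Z = R = 66.1 Ω
Step 3 — Ladder network (open output): work backward from the far end, alternating series and parallel combinations. Z_in = 2705 - j51.7 Ω = 2706∠-1.1° Ω.
Step 4 — Power factor: PF = cos(φ) = Re(Z)/|Z| = 2705.1/2705.6 = 0.9998.
Step 5 — Type: Im(Z) = -51.7 ⇒ leading (phase φ = -1.1°).

PF = 0.9998 (leading, φ = -1.1°)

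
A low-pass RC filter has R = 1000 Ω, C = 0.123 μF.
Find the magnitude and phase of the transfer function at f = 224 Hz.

Step 1 — Angular frequency: ω = 2π·224 = 1407 rad/s.
Step 2 — Transfer function: H(jω) = 1/(1 + jωRC).
Step 3 — Denominator: 1 + jωRC = 1 + j·1407·1000·1.23e-07 = 1 + j0.1731.
Step 4 — H = 0.9709 - j0.1681.
Step 5 — Magnitude: |H| = 0.9853 (-0.1 dB); phase: φ = -9.8°.

|H| = 0.9853 (-0.1 dB), φ = -9.8°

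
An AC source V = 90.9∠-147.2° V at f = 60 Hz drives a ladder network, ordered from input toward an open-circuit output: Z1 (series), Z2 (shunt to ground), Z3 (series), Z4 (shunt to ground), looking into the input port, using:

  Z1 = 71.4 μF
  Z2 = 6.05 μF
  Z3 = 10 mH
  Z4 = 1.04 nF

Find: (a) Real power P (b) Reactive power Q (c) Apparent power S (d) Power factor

Step 1 — Angular frequency: ω = 2π·f = 2π·60 = 377 rad/s.
Step 2 — Component impedances:
  Z1: Z = 1/(jωC) = -j/(ω·C) = 0 - j37.15 Ω
  Z2: Z = 1/(jωC) = -j/(ω·C) = 0 - j438.4 Ω
  Z3: Z = jωL = j·377·0.01 = 0 + j3.77 Ω
  Z4: Z = 1/(jωC) = -j/(ω·C) = 0 - j2.551e+06 Ω
Step 3 — Ladder network (open output): work backward from the far end, alternating series and parallel combinations. Z_in = 0 - j475.5 Ω = 475.5∠-90.0° Ω.
Step 4 — Source phasor: V = 90.9∠-147.2° V = -76.41 - j49.24 V.
Step 5 — Current: I = V / Z = 0.1036 - j0.1607 A = 0.1912∠-57.2° A.
Step 6 — Complex power: S = V·I* = 0 - j17.38 VA.
Step 7 — Real power: P = Re(S) = 0 W.
Step 8 — Reactive power: Q = Im(S) = -17.38 VAR.
Step 9 — Apparent power: |S| = 17.38 VA.
Step 10 — Power factor: PF = P/|S| = 0 (leading).

(a) P = 0 W  (b) Q = -17.38 VAR  (c) S = 17.38 VA  (d) PF = 0 (leading)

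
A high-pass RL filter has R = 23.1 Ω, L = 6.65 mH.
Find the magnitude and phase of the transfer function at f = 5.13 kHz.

Step 1 — Angular frequency: ω = 2π·5130 = 3.223e+04 rad/s.
Step 2 — Transfer function: H(jω) = jωL/(R + jωL).
Step 3 — Numerator jωL = j·214.3; denominator R + jωL = 23.1 + j214.3.
Step 4 — H = 0.9885 + j0.1065.
Step 5 — Magnitude: |H| = 0.9942 (-0.1 dB); phase: φ = 6.2°.

|H| = 0.9942 (-0.1 dB), φ = 6.2°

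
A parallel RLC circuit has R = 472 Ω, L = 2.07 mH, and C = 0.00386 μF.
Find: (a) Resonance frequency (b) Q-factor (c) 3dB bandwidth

Step 1 — Resonance: ω₀ = 1/√(LC) = 1/√(0.00207·3.86e-09) = 3.538e+05 rad/s.
Step 2 — f₀ = ω₀/(2π) = 5.63e+04 Hz.
Step 3 — Parallel Q: Q = R/(ω₀L) = 472/(3.538e+05·0.00207) = 0.6445.
Step 4 — Bandwidth: Δω = ω₀/Q = 5.489e+05 rad/s; BW = Δω/(2π) = 8.736e+04 Hz.

(a) f₀ = 5.63e+04 Hz  (b) Q = 0.6445  (c) BW = 8.736e+04 Hz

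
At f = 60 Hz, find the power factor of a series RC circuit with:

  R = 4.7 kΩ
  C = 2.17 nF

Step 1 — Angular frequency: ω = 2π·f = 2π·60 = 377 rad/s.
Step 2 — Component impedances:
  R: Z = R = 4700 Ω
  C: Z = 1/(jωC) = -j/(ω·C) = 0 - j1.222e+06 Ω
Step 3 — Series combination: Z_total = R + C = 4700 - j1.222e+06 Ω = 1.222e+06∠-89.8° Ω.
Step 4 — Power factor: PF = cos(φ) = Re(Z)/|Z| = 4700/1.2224e+06 = 0.003845.
Step 5 — Type: Im(Z) = -1.222e+06 ⇒ leading (phase φ = -89.8°).

PF = 0.003845 (leading, φ = -89.8°)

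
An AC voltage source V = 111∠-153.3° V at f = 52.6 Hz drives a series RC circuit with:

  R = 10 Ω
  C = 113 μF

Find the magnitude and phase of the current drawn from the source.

Step 1 — Angular frequency: ω = 2π·f = 2π·52.6 = 330.5 rad/s.
Step 2 — Component impedances:
  R: Z = R = 10 Ω
  C: Z = 1/(jωC) = -j/(ω·C) = 0 - j26.78 Ω
Step 3 — Series combination: Z_total = R + C = 10 - j26.78 Ω = 28.58∠-69.5° Ω.
Step 4 — Source phasor: V = 111∠-153.3° V = -99.16 - j49.87 V.
Step 5 — Ohm's law: I = V / Z_total = (-99.16 - j49.87) / (10 - j26.78) = 0.4208 - j3.861 A.
Step 6 — Convert to polar: |I| = 3.883 A, ∠I = -83.8°.

I = 3.883∠-83.8° A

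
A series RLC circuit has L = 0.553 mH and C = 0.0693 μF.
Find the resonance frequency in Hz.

Step 1 — Resonance condition Im(Z)=0 gives ω₀ = 1/√(LC).
Step 2 — ω₀ = 1/√(0.000553·6.93e-08) = 1.615e+05 rad/s.
Step 3 — f₀ = ω₀/(2π) = 2.571e+04 Hz.

f₀ = 2.571e+04 Hz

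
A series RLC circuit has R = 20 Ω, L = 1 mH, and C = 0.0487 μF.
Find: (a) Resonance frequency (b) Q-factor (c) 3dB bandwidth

Step 1 — Resonance condition Im(Z)=0 gives ω₀ = 1/√(LC).
Step 2 — ω₀ = 1/√(0.001·4.87e-08) = 1.433e+05 rad/s.
Step 3 — f₀ = ω₀/(2π) = 2.281e+04 Hz.
Step 4 — Series Q: Q = ω₀L/R = 1.433e+05·0.001/20 = 7.165.
Step 5 — 3dB bandwidth: Δω = ω₀/Q = 2e+04 rad/s; BW = Δω/(2π) = 3183 Hz.

(a) f₀ = 2.281e+04 Hz  (b) Q = 7.165  (c) BW = 3183 Hz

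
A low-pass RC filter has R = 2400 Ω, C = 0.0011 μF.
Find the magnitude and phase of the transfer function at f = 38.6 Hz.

Step 1 — Angular frequency: ω = 2π·38.6 = 242.5 rad/s.
Step 2 — Transfer function: H(jω) = 1/(1 + jωRC).
Step 3 — Denominator: 1 + jωRC = 1 + j·242.5·2400·1.1e-09 = 1 + j0.0006403.
Step 4 — H = 1 - j0.0006403.
Step 5 — Magnitude: |H| = 1 (-0.0 dB); phase: φ = -0.0°.

|H| = 1 (-0.0 dB), φ = -0.0°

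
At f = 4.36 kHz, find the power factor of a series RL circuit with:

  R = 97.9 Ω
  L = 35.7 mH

Step 1 — Angular frequency: ω = 2π·f = 2π·4360 = 2.739e+04 rad/s.
Step 2 — Component impedances:
  R: Z = R = 97.9 Ω
  L: Z = jωL = j·2.739e+04·0.0357 = 0 + j978 Ω
Step 3 — Series combination: Z_total = R + L = 97.9 + j978 Ω = 982.9∠84.3° Ω.
Step 4 — Power factor: PF = cos(φ) = Re(Z)/|Z| = 97.9/982.88 = 0.09961.
Step 5 — Type: Im(Z) = 978 ⇒ lagging (phase φ = 84.3°).

PF = 0.09961 (lagging, φ = 84.3°)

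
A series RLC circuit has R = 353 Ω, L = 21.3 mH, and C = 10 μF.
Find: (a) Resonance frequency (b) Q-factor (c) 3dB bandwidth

Step 1 — Resonance: ω₀ = 1/√(LC) = 1/√(0.0213·1e-05) = 2167 rad/s.
Step 2 — f₀ = ω₀/(2π) = 344.9 Hz.
Step 3 — Series Q: Q = ω₀L/R = 2167·0.0213/353 = 0.1307.
Step 4 — Bandwidth: Δω = ω₀/Q = 1.657e+04 rad/s; BW = Δω/(2π) = 2638 Hz.

(a) f₀ = 344.9 Hz  (b) Q = 0.1307  (c) BW = 2638 Hz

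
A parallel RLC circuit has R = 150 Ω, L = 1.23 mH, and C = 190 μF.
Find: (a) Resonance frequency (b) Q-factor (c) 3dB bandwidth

Step 1 — Resonance: ω₀ = 1/√(LC) = 1/√(0.00123·0.00019) = 2069 rad/s.
Step 2 — f₀ = ω₀/(2π) = 329.2 Hz.
Step 3 — Parallel Q: Q = R/(ω₀L) = 150/(2069·0.00123) = 58.95.
Step 4 — Bandwidth: Δω = ω₀/Q = 35.09 rad/s; BW = Δω/(2π) = 5.584 Hz.

(a) f₀ = 329.2 Hz  (b) Q = 58.95  (c) BW = 5.584 Hz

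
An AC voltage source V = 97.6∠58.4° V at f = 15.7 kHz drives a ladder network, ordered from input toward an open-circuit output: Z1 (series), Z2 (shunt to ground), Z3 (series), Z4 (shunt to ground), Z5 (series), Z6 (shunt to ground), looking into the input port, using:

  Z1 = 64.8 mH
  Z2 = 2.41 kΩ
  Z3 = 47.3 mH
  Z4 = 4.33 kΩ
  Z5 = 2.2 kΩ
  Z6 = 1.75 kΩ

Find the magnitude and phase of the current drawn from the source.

Step 1 — Angular frequency: ω = 2π·f = 2π·1.57e+04 = 9.865e+04 rad/s.
Step 2 — Component impedances:
  Z1: Z = jωL = j·9.865e+04·0.0648 = 0 + j6392 Ω
  Z2: Z = R = 2410 Ω
  Z3: Z = jωL = j·9.865e+04·0.0473 = 0 + j4666 Ω
  Z4: Z = R = 4330 Ω
  Z5: Z = R = 2200 Ω
  Z6: Z = R = 1750 Ω
Step 3 — Ladder network (open output): work backward from the far end, alternating series and parallel combinations. Z_in = 1788 + j7041 Ω = 7264∠75.7° Ω.
Step 4 — Source phasor: V = 97.6∠58.4° V = 51.14 + j83.13 V.
Step 5 — Ohm's law: I = V / Z_total = (51.14 + j83.13) / (1788 + j7041) = 0.01282 - j0.004007 A.
Step 6 — Convert to polar: |I| = 0.01344 A, ∠I = -17.3°.

I = 0.01344∠-17.3° A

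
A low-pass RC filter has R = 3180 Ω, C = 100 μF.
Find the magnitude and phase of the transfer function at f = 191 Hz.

Step 1 — Angular frequency: ω = 2π·191 = 1200 rad/s.
Step 2 — Transfer function: H(jω) = 1/(1 + jωRC).
Step 3 — Denominator: 1 + jωRC = 1 + j·1200·3180·0.0001 = 1 + j381.6.
Step 4 — H = 6.866e-06 - j0.00262.
Step 5 — Magnitude: |H| = 0.00262 (-51.6 dB); phase: φ = -89.8°.

|H| = 0.00262 (-51.6 dB), φ = -89.8°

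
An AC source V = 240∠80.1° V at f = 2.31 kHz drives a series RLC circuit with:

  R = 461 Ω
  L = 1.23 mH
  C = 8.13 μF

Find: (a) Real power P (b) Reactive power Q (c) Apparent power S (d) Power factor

Step 1 — Angular frequency: ω = 2π·f = 2π·2310 = 1.451e+04 rad/s.
Step 2 — Component impedances:
  R: Z = R = 461 Ω
  L: Z = jωL = j·1.451e+04·0.00123 = 0 + j17.85 Ω
  C: Z = 1/(jωC) = -j/(ω·C) = 0 - j8.475 Ω
Step 3 — Series combination: Z_total = R + L + C = 461 + j9.378 Ω = 461.1∠1.2° Ω.
Step 4 — Source phasor: V = 240∠80.1° V = 41.26 + j236.4 V.
Step 5 — Current: I = V / Z = 0.0999 + j0.5108 A = 0.5205∠78.9° A.
Step 6 — Complex power: S = V·I* = 124.9 + j2.541 VA.
Step 7 — Real power: P = Re(S) = 124.9 W.
Step 8 — Reactive power: Q = Im(S) = 2.541 VAR.
Step 9 — Apparent power: |S| = 124.9 VA.
Step 10 — Power factor: PF = P/|S| = 0.9998 (lagging).

(a) P = 124.9 W  (b) Q = 2.541 VAR  (c) S = 124.9 VA  (d) PF = 0.9998 (lagging)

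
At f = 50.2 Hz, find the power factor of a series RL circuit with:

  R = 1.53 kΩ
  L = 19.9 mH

Step 1 — Angular frequency: ω = 2π·f = 2π·50.2 = 315.4 rad/s.
Step 2 — Component impedances:
  R: Z = R = 1530 Ω
  L: Z = jωL = j·315.4·0.0199 = 0 + j6.277 Ω
Step 3 — Series combination: Z_total = R + L = 1530 + j6.277 Ω = 1530∠0.2° Ω.
Step 4 — Power factor: PF = cos(φ) = Re(Z)/|Z| = 1530/1530 = 1.
Step 5 — Type: Im(Z) = 6.277 ⇒ lagging (phase φ = 0.2°).

PF = 1 (lagging, φ = 0.2°)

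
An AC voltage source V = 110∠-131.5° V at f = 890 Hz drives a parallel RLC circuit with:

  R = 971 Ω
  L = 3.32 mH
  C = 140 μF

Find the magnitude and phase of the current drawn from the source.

Step 1 — Angular frequency: ω = 2π·f = 2π·890 = 5592 rad/s.
Step 2 — Component impedances:
  R: Z = R = 971 Ω
  L: Z = jωL = j·5592·0.00332 = 0 + j18.57 Ω
  C: Z = 1/(jωC) = -j/(ω·C) = 0 - j1.277 Ω
Step 3 — Parallel combination: 1/Z_total = 1/R + 1/L + 1/C; Z_total = 0.001938 - j1.372 Ω = 1.372∠-89.9° Ω.
Step 4 — Source phasor: V = 110∠-131.5° V = -72.89 - j82.39 V.
Step 5 — Ohm's law: I = V / Z_total = (-72.89 - j82.39) / (0.001938 - j1.372) = 59.99 - j53.22 A.
Step 6 — Convert to polar: |I| = 80.19 A, ∠I = -41.6°.

I = 80.19∠-41.6° A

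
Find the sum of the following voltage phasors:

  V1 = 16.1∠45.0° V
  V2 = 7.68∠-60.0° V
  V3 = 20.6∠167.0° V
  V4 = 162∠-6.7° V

Step 1 — Convert each phasor to rectangular form:
  V1 = 16.1·(cos(45.0°) + j·sin(45.0°)) = 11.38 + j11.38 V
  V2 = 7.68·(cos(-60.0°) + j·sin(-60.0°)) = 3.84 - j6.651 V
  V3 = 20.6·(cos(167.0°) + j·sin(167.0°)) = -20.07 + j4.634 V
  V4 = 162·(cos(-6.7°) + j·sin(-6.7°)) = 160.9 - j18.9 V
Step 2 — Sum components: V_total = 156 - j9.533 V.
Step 3 — Convert to polar: |V_total| = 156.3 V, ∠V_total = -3.5°.

V_total = 156.3∠-3.5° V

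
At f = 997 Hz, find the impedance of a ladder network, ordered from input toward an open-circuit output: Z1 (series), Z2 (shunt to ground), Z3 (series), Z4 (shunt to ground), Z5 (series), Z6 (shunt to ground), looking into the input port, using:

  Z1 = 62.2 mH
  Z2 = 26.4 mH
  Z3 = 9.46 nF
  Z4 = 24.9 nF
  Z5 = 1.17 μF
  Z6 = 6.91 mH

Step 1 — Angular frequency: ω = 2π·f = 2π·997 = 6264 rad/s.
Step 2 — Component impedances:
  Z1: Z = jωL = j·6264·0.0622 = 0 + j389.6 Ω
  Z2: Z = jωL = j·6264·0.0264 = 0 + j165.4 Ω
  Z3: Z = 1/(jωC) = -j/(ω·C) = 0 - j1.687e+04 Ω
  Z4: Z = 1/(jωC) = -j/(ω·C) = 0 - j6411 Ω
  Z5: Z = 1/(jωC) = -j/(ω·C) = 0 - j136.4 Ω
  Z6: Z = jωL = j·6264·0.00691 = 0 + j43.29 Ω
Step 3 — Ladder network (open output): work backward from the far end, alternating series and parallel combinations. Z_in = 0 + j556.6 Ω = 556.6∠90.0° Ω.

Z = 0 + j556.6 Ω = 556.6∠90.0° Ω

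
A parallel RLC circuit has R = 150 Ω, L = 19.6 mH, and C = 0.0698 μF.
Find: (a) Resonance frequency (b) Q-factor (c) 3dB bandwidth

Step 1 — Resonance: ω₀ = 1/√(LC) = 1/√(0.0196·6.98e-08) = 2.704e+04 rad/s.
Step 2 — f₀ = ω₀/(2π) = 4303 Hz.
Step 3 — Parallel Q: Q = R/(ω₀L) = 150/(2.704e+04·0.0196) = 0.2831.
Step 4 — Bandwidth: Δω = ω₀/Q = 9.551e+04 rad/s; BW = Δω/(2π) = 1.52e+04 Hz.

(a) f₀ = 4303 Hz  (b) Q = 0.2831  (c) BW = 1.52e+04 Hz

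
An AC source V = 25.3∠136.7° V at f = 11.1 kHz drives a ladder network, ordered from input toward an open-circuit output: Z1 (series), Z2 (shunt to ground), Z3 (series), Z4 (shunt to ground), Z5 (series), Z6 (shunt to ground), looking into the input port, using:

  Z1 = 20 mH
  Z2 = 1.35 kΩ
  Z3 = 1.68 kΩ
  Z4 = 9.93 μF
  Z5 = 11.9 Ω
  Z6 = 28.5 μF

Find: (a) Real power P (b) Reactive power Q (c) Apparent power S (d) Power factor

Step 1 — Angular frequency: ω = 2π·f = 2π·1.11e+04 = 6.974e+04 rad/s.
Step 2 — Component impedances:
  Z1: Z = jωL = j·6.974e+04·0.02 = 0 + j1395 Ω
  Z2: Z = R = 1350 Ω
  Z3: Z = R = 1680 Ω
  Z4: Z = 1/(jωC) = -j/(ω·C) = 0 - j1.444 Ω
  Z5: Z = R = 11.9 Ω
  Z6: Z = 1/(jωC) = -j/(ω·C) = 0 - j0.5031 Ω
Step 3 — Ladder network (open output): work backward from the far end, alternating series and parallel combinations. Z_in = 748.5 + j1395 Ω = 1583∠61.8° Ω.
Step 4 — Source phasor: V = 25.3∠136.7° V = -18.41 + j17.35 V.
Step 5 — Current: I = V / Z = 0.004157 + j0.01543 A = 0.01598∠74.9° A.
Step 6 — Complex power: S = V·I* = 0.1913 + j0.3563 VA.
Step 7 — Real power: P = Re(S) = 0.1913 W.
Step 8 — Reactive power: Q = Im(S) = 0.3563 VAR.
Step 9 — Apparent power: |S| = 0.4044 VA.
Step 10 — Power factor: PF = P/|S| = 0.4729 (lagging).

(a) P = 0.1913 W  (b) Q = 0.3563 VAR  (c) S = 0.4044 VA  (d) PF = 0.4729 (lagging)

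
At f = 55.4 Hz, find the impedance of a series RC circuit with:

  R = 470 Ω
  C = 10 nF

Step 1 — Angular frequency: ω = 2π·f = 2π·55.4 = 348.1 rad/s.
Step 2 — Component impedances:
  R: Z = R = 470 Ω
  C: Z = 1/(jωC) = -j/(ω·C) = 0 - j2.873e+05 Ω
Step 3 — Series combination: Z_total = R + C = 470 - j2.873e+05 Ω = 2.873e+05∠-89.9° Ω.

Z = 470 - j2.873e+05 Ω = 2.873e+05∠-89.9° Ω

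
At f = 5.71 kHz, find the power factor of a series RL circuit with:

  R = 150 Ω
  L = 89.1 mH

Step 1 — Angular frequency: ω = 2π·f = 2π·5710 = 3.588e+04 rad/s.
Step 2 — Component impedances:
  R: Z = R = 150 Ω
  L: Z = jωL = j·3.588e+04·0.0891 = 0 + j3197 Ω
Step 3 — Series combination: Z_total = R + L = 150 + j3197 Ω = 3200∠87.3° Ω.
Step 4 — Power factor: PF = cos(φ) = Re(Z)/|Z| = 150/3200.2 = 0.04687.
Step 5 — Type: Im(Z) = 3197 ⇒ lagging (phase φ = 87.3°).

PF = 0.04687 (lagging, φ = 87.3°)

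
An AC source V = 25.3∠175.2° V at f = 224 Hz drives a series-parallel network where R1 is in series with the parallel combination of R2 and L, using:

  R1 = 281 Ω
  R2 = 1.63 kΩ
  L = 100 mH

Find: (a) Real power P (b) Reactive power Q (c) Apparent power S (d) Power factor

Step 1 — Angular frequency: ω = 2π·f = 2π·224 = 1407 rad/s.
Step 2 — Component impedances:
  R1: Z = R = 281 Ω
  R2: Z = R = 1630 Ω
  L: Z = jωL = j·1407·0.1 = 0 + j140.7 Ω
Step 3 — Parallel branch: R2 || L = 1/(1/R2 + 1/L) = 12.06 + j139.7 Ω.
Step 4 — Series with R1: Z_total = R1 + (R2 || L) = 293.1 + j139.7 Ω = 324.7∠25.5° Ω.
Step 5 — Source phasor: V = 25.3∠175.2° V = -25.21 + j2.117 V.
Step 6 — Current: I = V / Z = -0.06729 + j0.0393 A = 0.07793∠149.7° A.
Step 7 — Complex power: S = V·I* = 1.78 + j0.8484 VA.
Step 8 — Real power: P = Re(S) = 1.78 W.
Step 9 — Reactive power: Q = Im(S) = 0.8484 VAR.
Step 10 — Apparent power: |S| = 1.972 VA.
Step 11 — Power factor: PF = P/|S| = 0.9027 (lagging).

(a) P = 1.78 W  (b) Q = 0.8484 VAR  (c) S = 1.972 VA  (d) PF = 0.9027 (lagging)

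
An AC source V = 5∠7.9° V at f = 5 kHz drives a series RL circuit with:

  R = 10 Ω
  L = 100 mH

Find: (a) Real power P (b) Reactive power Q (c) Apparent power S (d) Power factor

Step 1 — Angular frequency: ω = 2π·f = 2π·5000 = 3.142e+04 rad/s.
Step 2 — Component impedances:
  R: Z = R = 10 Ω
  L: Z = jωL = j·3.142e+04·0.1 = 0 + j3142 Ω
Step 3 — Series combination: Z_total = R + L = 10 + j3142 Ω = 3142∠89.8° Ω.
Step 4 — Source phasor: V = 5∠7.9° V = 4.953 + j0.6872 V.
Step 5 — Current: I = V / Z = 0.0002238 - j0.001576 A = 0.001592∠-81.9° A.
Step 6 — Complex power: S = V·I* = 2.533e-05 + j0.007958 VA.
Step 7 — Real power: P = Re(S) = 2.533e-05 W.
Step 8 — Reactive power: Q = Im(S) = 0.007958 VAR.
Step 9 — Apparent power: |S| = 0.007958 VA.
Step 10 — Power factor: PF = P/|S| = 0.003183 (lagging).

(a) P = 2.533e-05 W  (b) Q = 0.007958 VAR  (c) S = 0.007958 VA  (d) PF = 0.003183 (lagging)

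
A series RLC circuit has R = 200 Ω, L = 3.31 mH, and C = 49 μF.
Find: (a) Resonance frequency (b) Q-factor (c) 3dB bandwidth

Step 1 — Resonance condition Im(Z)=0 gives ω₀ = 1/√(LC).
Step 2 — ω₀ = 1/√(0.00331·4.9e-05) = 2483 rad/s.
Step 3 — f₀ = ω₀/(2π) = 395.2 Hz.
Step 4 — Series Q: Q = ω₀L/R = 2483·0.00331/200 = 0.04109.
Step 5 — 3dB bandwidth: Δω = ω₀/Q = 6.042e+04 rad/s; BW = Δω/(2π) = 9617 Hz.

(a) f₀ = 395.2 Hz  (b) Q = 0.04109  (c) BW = 9617 Hz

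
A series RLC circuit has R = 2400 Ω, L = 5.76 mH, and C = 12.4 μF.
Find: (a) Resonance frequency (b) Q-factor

Step 1 — Resonance condition Im(Z)=0 gives ω₀ = 1/√(LC).
Step 2 — ω₀ = 1/√(0.00576·1.24e-05) = 3742 rad/s.
Step 3 — f₀ = ω₀/(2π) = 595.5 Hz.
Step 4 — Series Q: Q = ω₀L/R = 3742·0.00576/2400 = 0.00898.

(a) f₀ = 595.5 Hz  (b) Q = 0.00898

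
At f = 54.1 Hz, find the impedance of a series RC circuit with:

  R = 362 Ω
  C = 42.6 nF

Step 1 — Angular frequency: ω = 2π·f = 2π·54.1 = 339.9 rad/s.
Step 2 — Component impedances:
  R: Z = R = 362 Ω
  C: Z = 1/(jωC) = -j/(ω·C) = 0 - j6.906e+04 Ω
Step 3 — Series combination: Z_total = R + C = 362 - j6.906e+04 Ω = 6.906e+04∠-89.7° Ω.

Z = 362 - j6.906e+04 Ω = 6.906e+04∠-89.7° Ω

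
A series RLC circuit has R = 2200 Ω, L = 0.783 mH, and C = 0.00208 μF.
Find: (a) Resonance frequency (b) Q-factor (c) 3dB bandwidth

Step 1 — Resonance: ω₀ = 1/√(LC) = 1/√(0.000783·2.08e-09) = 7.836e+05 rad/s.
Step 2 — f₀ = ω₀/(2π) = 1.247e+05 Hz.
Step 3 — Series Q: Q = ω₀L/R = 7.836e+05·0.000783/2200 = 0.2789.
Step 4 — Bandwidth: Δω = ω₀/Q = 2.81e+06 rad/s; BW = Δω/(2π) = 4.472e+05 Hz.

(a) f₀ = 1.247e+05 Hz  (b) Q = 0.2789  (c) BW = 4.472e+05 Hz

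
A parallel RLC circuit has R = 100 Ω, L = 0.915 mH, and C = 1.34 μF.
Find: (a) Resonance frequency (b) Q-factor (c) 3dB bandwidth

Step 1 — Resonance: ω₀ = 1/√(LC) = 1/√(0.000915·1.34e-06) = 2.856e+04 rad/s.
Step 2 — f₀ = ω₀/(2π) = 4545 Hz.
Step 3 — Parallel Q: Q = R/(ω₀L) = 100/(2.856e+04·0.000915) = 3.827.
Step 4 — Bandwidth: Δω = ω₀/Q = 7463 rad/s; BW = Δω/(2π) = 1188 Hz.

(a) f₀ = 4545 Hz  (b) Q = 3.827  (c) BW = 1188 Hz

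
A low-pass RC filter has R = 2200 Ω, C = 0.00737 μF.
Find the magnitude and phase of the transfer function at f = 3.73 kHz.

Step 1 — Angular frequency: ω = 2π·3730 = 2.344e+04 rad/s.
Step 2 — Transfer function: H(jω) = 1/(1 + jωRC).
Step 3 — Denominator: 1 + jωRC = 1 + j·2.344e+04·2200·7.37e-09 = 1 + j0.38.
Step 4 — H = 0.8738 - j0.332.
Step 5 — Magnitude: |H| = 0.9348 (-0.6 dB); phase: φ = -20.8°.

|H| = 0.9348 (-0.6 dB), φ = -20.8°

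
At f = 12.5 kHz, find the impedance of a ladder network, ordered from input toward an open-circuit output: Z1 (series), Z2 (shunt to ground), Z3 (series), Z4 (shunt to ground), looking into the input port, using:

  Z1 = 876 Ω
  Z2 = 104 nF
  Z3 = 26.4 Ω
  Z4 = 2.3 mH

Step 1 — Angular frequency: ω = 2π·f = 2π·1.25e+04 = 7.854e+04 rad/s.
Step 2 — Component impedances:
  Z1: Z = R = 876 Ω
  Z2: Z = 1/(jωC) = -j/(ω·C) = 0 - j122.4 Ω
  Z3: Z = R = 26.4 Ω
  Z4: Z = jωL = j·7.854e+04·0.0023 = 0 + j180.6 Ω
Step 3 — Ladder network (open output): work backward from the far end, alternating series and parallel combinations. Z_in = 972.8 - j336 Ω = 1029∠-19.1° Ω.

Z = 972.8 - j336 Ω = 1029∠-19.1° Ω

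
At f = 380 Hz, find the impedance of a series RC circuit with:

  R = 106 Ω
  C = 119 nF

Step 1 — Angular frequency: ω = 2π·f = 2π·380 = 2388 rad/s.
Step 2 — Component impedances:
  R: Z = R = 106 Ω
  C: Z = 1/(jωC) = -j/(ω·C) = 0 - j3520 Ω
Step 3 — Series combination: Z_total = R + C = 106 - j3520 Ω = 3521∠-88.3° Ω.

Z = 106 - j3520 Ω = 3521∠-88.3° Ω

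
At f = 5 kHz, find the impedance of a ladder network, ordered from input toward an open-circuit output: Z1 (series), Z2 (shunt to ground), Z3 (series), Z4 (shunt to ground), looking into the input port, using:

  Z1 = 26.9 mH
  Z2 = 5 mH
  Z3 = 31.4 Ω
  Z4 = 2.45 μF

Step 1 — Angular frequency: ω = 2π·f = 2π·5000 = 3.142e+04 rad/s.
Step 2 — Component impedances:
  Z1: Z = jωL = j·3.142e+04·0.0269 = 0 + j845.1 Ω
  Z2: Z = jωL = j·3.142e+04·0.005 = 0 + j157.1 Ω
  Z3: Z = R = 31.4 Ω
  Z4: Z = 1/(jωC) = -j/(ω·C) = 0 - j12.99 Ω
Step 3 — Ladder network (open output): work backward from the far end, alternating series and parallel combinations. Z_in = 35.63 + j838.7 Ω = 839.4∠87.6° Ω.

Z = 35.63 + j838.7 Ω = 839.4∠87.6° Ω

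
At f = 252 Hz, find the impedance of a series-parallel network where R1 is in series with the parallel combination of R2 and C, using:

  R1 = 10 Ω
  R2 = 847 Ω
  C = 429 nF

Step 1 — Angular frequency: ω = 2π·f = 2π·252 = 1583 rad/s.
Step 2 — Component impedances:
  R1: Z = R = 10 Ω
  R2: Z = R = 847 Ω
  C: Z = 1/(jωC) = -j/(ω·C) = 0 - j1472 Ω
Step 3 — Parallel branch: R2 || C = 1/(1/R2 + 1/C) = 636.4 - j366.1 Ω.
Step 4 — Series with R1: Z_total = R1 + (R2 || C) = 646.4 - j366.1 Ω = 742.8∠-29.5° Ω.

Z = 646.4 - j366.1 Ω = 742.8∠-29.5° Ω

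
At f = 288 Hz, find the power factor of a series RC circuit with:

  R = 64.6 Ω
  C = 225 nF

Step 1 — Angular frequency: ω = 2π·f = 2π·288 = 1810 rad/s.
Step 2 — Component impedances:
  R: Z = R = 64.6 Ω
  C: Z = 1/(jωC) = -j/(ω·C) = 0 - j2456 Ω
Step 3 — Series combination: Z_total = R + C = 64.6 - j2456 Ω = 2457∠-88.5° Ω.
Step 4 — Power factor: PF = cos(φ) = Re(Z)/|Z| = 64.6/2457 = 0.02629.
Step 5 — Type: Im(Z) = -2456 ⇒ leading (phase φ = -88.5°).

PF = 0.02629 (leading, φ = -88.5°)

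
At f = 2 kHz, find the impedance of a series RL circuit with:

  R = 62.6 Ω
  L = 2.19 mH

Step 1 — Angular frequency: ω = 2π·f = 2π·2000 = 1.257e+04 rad/s.
Step 2 — Component impedances:
  R: Z = R = 62.6 Ω
  L: Z = jωL = j·1.257e+04·0.00219 = 0 + j27.52 Ω
Step 3 — Series combination: Z_total = R + L = 62.6 + j27.52 Ω = 68.38∠23.7° Ω.

Z = 62.6 + j27.52 Ω = 68.38∠23.7° Ω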